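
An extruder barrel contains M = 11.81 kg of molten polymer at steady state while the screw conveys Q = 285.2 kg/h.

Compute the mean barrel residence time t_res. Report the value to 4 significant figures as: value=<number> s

value=149.1 s

Throughput in SI: Q_s = 285.2 kg/h ÷ 3600 s/h = 0.0792222 kg/s
t_res = M / Q_s = 11.81 ÷ 0.0792222 = 149.074 s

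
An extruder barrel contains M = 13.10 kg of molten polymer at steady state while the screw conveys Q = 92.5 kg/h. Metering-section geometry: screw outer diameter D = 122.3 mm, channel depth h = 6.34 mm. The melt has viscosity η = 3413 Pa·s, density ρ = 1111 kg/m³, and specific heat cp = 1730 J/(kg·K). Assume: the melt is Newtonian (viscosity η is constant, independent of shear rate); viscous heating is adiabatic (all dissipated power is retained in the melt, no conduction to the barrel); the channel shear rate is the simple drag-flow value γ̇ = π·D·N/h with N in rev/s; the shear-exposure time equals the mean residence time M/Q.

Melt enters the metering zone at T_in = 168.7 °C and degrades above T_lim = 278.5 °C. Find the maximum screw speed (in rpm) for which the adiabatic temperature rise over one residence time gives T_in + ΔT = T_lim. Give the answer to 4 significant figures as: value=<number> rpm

value=10.90 rpm

Convert throughput: Q = 92.5 kg/h = 92.5/3600 = 0.0256944 kg/s
Mean residence time: t_res = M/Q_s = 13.10 kg / 0.0256944 kg/s = 509.838 s
Geometry in SI: D = 122.3 mm → 0.1223 m, h = 6.34 mm → 0.00634 m
Allowable rise: ΔT_a = T_lim − T_in = 278.5 − 168.7 = 109.8 K
γ̇_max² = ΔT_a·ρ·cp / (η·t_res) = [109.8 × 1111 × 1730] / [3413 × 509.838] = 121.281 s⁻²
γ̇_max = √121.281 = 11.0128 s⁻¹
N_max = γ̇_max·h / (π·D) = 11.0128 · 0.00634 / (π · 0.1223) = 0.181723 rev/s = 10.9034 rpm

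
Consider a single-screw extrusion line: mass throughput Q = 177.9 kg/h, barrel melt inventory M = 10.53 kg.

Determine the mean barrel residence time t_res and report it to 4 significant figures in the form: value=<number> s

Throughput in SI: Q_s = 177.9 kg/h ÷ 3600 s/h = 0.0494167 kg/s
t_res = M / Q_s = 10.53 / 0.0494167 = 213.086 s

value=213.1 s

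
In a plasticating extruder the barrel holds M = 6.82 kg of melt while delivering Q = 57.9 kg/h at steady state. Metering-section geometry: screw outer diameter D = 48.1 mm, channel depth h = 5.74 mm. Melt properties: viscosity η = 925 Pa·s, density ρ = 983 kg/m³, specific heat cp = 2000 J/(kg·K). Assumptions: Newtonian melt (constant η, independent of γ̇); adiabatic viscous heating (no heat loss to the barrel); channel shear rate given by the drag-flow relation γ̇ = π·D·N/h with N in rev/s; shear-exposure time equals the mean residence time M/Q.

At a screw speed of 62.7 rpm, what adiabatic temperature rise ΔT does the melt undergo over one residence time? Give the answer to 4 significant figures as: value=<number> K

value=151.0 K

Convert throughput: Q = 57.9 kg/h = 57.9/3600 = 0.0160833 kg/s
Mean residence time: t_res = M/Q_s = 6.82 kg / 0.0160833 kg/s = 424.041 s
D = 48.1 mm = 0.0481 m;  h = 5.74 mm = 0.00574 m;  N = 62.7 rpm / 60 = 1.045 rev/s
γ̇ = π·D·N / h = π · 0.0481 · 1.045 / 0.00574 = 27.5106 s⁻¹
Adiabatic rise: ΔT = η γ̇² t_res / (ρ cp) = 925·(27.5106)²·424.041 / (983·2000) = 150.996 K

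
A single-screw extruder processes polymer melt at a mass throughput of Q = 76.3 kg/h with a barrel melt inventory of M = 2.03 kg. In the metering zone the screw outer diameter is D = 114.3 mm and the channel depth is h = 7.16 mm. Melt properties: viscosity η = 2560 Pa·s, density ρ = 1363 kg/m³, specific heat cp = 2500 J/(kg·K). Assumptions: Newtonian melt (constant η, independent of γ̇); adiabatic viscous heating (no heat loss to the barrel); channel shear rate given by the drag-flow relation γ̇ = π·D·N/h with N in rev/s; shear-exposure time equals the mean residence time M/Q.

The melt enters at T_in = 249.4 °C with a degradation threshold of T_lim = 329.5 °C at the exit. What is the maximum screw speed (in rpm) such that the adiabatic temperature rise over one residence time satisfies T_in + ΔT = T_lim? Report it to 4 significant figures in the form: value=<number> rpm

value=39.92 rpm

Throughput in SI: Q_s = 76.3 kg/h ÷ 3600 s/h = 0.0211944 kg/s
t_res = M / Q_s = 2.03 ÷ 0.0211944 = 95.7798 s
D = 114.3 mm = 0.1143 m;  h = 7.16 mm = 0.00716 m
ΔT_a = T_lim − T_in = 329.5 − 249.4 = 80.1 K
Invert ΔT = ηγ̇²t_res/(ρcp) for γ̇: γ̇_max² = ΔT_a ρ cp / (η t_res) = 80.1·1363·2500 / (2560·95.7798) = 1113.15 s⁻²
Take the square root: γ̇_max = √(1113.15) = 33.3639 s⁻¹
Solve γ̇ = πDN/h for N: N_max = γ̇_max·h/(π·D) = 33.3639 × 0.00716 / (π × 0.1143) = 0.665264 rev/s = 39.9158 rpm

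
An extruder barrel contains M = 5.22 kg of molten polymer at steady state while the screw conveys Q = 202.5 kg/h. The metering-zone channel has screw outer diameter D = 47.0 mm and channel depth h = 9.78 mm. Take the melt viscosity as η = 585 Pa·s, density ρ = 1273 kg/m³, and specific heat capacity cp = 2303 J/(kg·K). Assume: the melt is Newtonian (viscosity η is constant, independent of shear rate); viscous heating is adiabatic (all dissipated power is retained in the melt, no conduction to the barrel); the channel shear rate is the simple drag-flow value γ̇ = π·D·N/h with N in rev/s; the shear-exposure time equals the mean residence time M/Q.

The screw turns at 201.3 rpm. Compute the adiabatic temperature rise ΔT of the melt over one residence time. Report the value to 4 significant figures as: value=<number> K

value=47.51 K

Throughput in SI: Q_s = 202.5 kg/h ÷ 3600 s/h = 0.05625 kg/s
t_res = M / Q_s = 5.22 / 0.05625 = 92.8 s
Convert to SI: D = 0.047 m, h = 0.00978 m, N = 201.3/60 = 3.355 rev/s
γ̇ = π·D·N / h = π · 0.047 · 3.355 / 0.00978 = 50.6526 s⁻¹
ΔT = η·γ̇²·t_res / (ρ·cp) = 585 · (50.6526)² · 92.8 / (1273 · 2303) = 47.5099 K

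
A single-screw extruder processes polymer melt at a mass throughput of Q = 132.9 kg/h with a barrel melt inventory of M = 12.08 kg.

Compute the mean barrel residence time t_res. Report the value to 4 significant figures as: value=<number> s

Q_s = Q / 3600 = 132.9 / 3600 = 0.0369167 kg/s
t_res = M / Q_s = 12.08 / 0.0369167 = 327.223 s

value=327.2 s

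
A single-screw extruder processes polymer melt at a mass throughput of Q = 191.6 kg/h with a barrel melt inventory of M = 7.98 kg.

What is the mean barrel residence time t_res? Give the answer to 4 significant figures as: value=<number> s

Convert throughput: Q = 191.6 kg/h = 191.6/3600 = 0.0532222 kg/s
t_res = M / Q_s = 7.98 / 0.0532222 = 149.937 s

value=149.9 s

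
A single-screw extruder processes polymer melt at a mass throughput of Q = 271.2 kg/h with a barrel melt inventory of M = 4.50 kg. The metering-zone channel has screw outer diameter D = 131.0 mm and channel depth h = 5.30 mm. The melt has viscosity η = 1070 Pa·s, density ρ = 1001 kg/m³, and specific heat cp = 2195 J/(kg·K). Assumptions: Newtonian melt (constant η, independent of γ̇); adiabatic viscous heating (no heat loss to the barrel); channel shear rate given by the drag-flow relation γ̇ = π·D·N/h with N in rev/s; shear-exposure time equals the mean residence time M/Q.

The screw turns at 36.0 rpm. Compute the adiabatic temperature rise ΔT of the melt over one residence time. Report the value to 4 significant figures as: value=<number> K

value=63.14 K

Throughput in SI: Q_s = 271.2 kg/h ÷ 3600 s/h = 0.0753333 kg/s
t_res = M / Q_s = 4.50 / 0.0753333 = 59.7345 s
D = 131.0 mm = 0.131 m;  h = 5.30 mm = 0.0053 m;  N = 36.0 rpm / 60 = 0.6 rev/s
Shear rate: γ̇ = πDN/h = π·0.131·0.6/0.0053 = 46.5904 s⁻¹
Adiabatic rise: ΔT = η γ̇² t_res / (ρ cp) = 1070·(46.5904)²·59.7345 / (1001·2195) = 63.1442 K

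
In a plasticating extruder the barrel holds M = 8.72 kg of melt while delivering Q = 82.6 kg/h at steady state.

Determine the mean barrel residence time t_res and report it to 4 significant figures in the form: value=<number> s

Throughput in SI: Q_s = 82.6 kg/h ÷ 3600 s/h = 0.0229444 kg/s
t_res = M / Q_s = 8.72 ÷ 0.0229444 = 380.048 s

value=380.0 s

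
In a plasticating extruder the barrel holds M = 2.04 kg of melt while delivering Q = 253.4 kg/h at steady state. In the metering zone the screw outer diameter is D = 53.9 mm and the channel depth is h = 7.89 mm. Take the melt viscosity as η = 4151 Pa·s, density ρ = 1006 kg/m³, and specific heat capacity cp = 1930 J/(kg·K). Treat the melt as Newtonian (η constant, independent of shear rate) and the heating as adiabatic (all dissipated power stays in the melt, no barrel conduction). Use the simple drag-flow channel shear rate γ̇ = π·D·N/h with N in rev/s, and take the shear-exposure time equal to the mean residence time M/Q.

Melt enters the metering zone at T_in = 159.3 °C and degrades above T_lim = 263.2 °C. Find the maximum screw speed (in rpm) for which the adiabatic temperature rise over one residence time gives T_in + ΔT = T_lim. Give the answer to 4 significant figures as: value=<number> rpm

value=114.5 rpm

Convert throughput: Q = 253.4 kg/h = 253.4/3600 = 0.0703889 kg/s
t_res = M / Q_s = 2.04 / 0.0703889 = 28.9818 s
Convert to metres: D = 0.0539 m, h = 0.00789 m
Allowable rise: ΔT_a = T_lim − T_in = 263.2 − 159.3 = 103.9 K
γ̇_max² = ΔT_a·ρ·cp/(η·t_res) = 103.9·1006·1930/(4151·28.9818) = 1676.84 s⁻²
γ̇_max = √1676.84 = 40.9493 s⁻¹
Solve γ̇ = πDN/h for N: N_max = γ̇_max·h/(π·D) = 40.9493 × 0.00789 / (π × 0.0539) = 1.90803 rev/s = 114.482 rpm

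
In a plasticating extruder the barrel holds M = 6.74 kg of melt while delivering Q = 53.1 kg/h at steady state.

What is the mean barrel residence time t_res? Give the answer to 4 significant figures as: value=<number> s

value=456.9 s

Q_s = Q / 3600 = 53.1 / 3600 = 0.01475 kg/s
Mean residence time: t_res = M/Q_s = 6.74 kg / 0.01475 kg/s = 456.949 s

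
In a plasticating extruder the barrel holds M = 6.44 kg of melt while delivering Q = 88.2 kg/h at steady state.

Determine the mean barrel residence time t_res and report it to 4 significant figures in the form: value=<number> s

value=262.9 s

Q_s = Q / 3600 = 88.2 / 3600 = 0.0245 kg/s
Mean residence time: t_res = M/Q_s = 6.44 kg / 0.0245 kg/s = 262.857 s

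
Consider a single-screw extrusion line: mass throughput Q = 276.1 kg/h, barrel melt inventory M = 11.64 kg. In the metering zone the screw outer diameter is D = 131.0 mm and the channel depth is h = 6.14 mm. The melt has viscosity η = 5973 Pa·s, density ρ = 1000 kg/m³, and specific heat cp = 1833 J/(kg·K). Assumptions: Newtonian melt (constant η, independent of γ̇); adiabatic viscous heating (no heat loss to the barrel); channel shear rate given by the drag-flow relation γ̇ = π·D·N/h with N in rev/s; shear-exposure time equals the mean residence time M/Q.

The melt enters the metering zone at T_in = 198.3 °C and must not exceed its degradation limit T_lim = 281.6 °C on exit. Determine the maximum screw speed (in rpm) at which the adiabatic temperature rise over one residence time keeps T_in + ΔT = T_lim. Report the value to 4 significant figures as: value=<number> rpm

Q_s = Q / 3600 = 276.1 / 3600 = 0.0766944 kg/s
t_res = M / Q_s = 11.64 / 0.0766944 = 151.771 s
D = 131.0 mm = 0.131 m;  h = 6.14 mm = 0.00614 m
Allowable rise: ΔT_a = T_lim − T_in = 281.6 − 198.3 = 83.3 K
Invert ΔT = ηγ̇²t_res/(ρcp) for γ̇: γ̇_max² = ΔT_a ρ cp / (η t_res) = 83.3·1000·1833 / (5973·151.771) = 168.432 s⁻²
γ̇_max = √168.432 = 12.9782 s⁻¹
N_max = γ̇_max·h / (π·D) = 12.9782 · 0.00614 / (π · 0.131) = 0.193624 rev/s = 11.6175 rpm

value=11.62 rpm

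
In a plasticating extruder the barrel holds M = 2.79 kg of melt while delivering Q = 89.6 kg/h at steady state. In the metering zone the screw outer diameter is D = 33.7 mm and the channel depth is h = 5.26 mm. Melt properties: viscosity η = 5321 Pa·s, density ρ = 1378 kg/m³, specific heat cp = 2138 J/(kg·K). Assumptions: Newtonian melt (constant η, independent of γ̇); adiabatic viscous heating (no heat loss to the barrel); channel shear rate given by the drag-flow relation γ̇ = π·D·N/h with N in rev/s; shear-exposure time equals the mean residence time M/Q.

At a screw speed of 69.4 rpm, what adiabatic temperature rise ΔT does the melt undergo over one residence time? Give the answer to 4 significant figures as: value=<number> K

Convert throughput: Q = 89.6 kg/h = 89.6/3600 = 0.0248889 kg/s
Mean residence time: t_res = M/Q_s = 2.79 kg / 0.0248889 kg/s = 112.098 s
Geometry in metres: D = 33.7 mm → 0.0337 m, h = 5.26 mm → 0.00526 m; screw speed N = 69.4 rpm = 1.15667 rev/s
γ̇ = π D N / h = (π)(0.0337)(1.15667) / 0.00526 = 23.281 s⁻¹
ΔT = η·γ̇²·t_res/(ρ·cp) = [5321 × 23.281² × 112.098] / [1378 × 2138] = 109.734 K

value=109.7 K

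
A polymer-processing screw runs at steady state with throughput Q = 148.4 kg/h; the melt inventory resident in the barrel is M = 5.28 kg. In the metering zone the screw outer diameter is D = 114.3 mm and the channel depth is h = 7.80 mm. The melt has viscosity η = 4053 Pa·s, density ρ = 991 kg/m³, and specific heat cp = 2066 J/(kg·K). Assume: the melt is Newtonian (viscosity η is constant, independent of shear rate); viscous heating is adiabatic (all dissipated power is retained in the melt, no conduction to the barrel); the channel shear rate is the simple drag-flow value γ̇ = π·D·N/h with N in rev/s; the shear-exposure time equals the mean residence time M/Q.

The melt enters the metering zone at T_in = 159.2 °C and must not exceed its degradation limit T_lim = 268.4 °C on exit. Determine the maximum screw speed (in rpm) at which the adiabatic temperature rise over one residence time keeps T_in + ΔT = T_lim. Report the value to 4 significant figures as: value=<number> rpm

Q_s = Q / 3600 = 148.4 / 3600 = 0.0412222 kg/s
t_res = M / Q_s = 5.28 / 0.0412222 = 128.086 s
Geometry in SI: D = 114.3 mm → 0.1143 m, h = 7.80 mm → 0.0078 m
ΔT_a = T_lim − T_in = 268.4 °C − 159.2 °C = 109.2 K
Invert ΔT = ηγ̇²t_res/(ρcp) for γ̇: γ̇_max² = ΔT_a ρ cp / (η t_res) = 109.2·991·2066 / (4053·128.086) = 430.673 s⁻²
γ̇_max = sqrt(430.673) = 20.7527 s⁻¹
N_max = γ̇_max·h / (π·D) = 20.7527 · 0.0078 / (π · 0.1143) = 0.450788 rev/s = 27.0473 rpm

value=27.05 rpm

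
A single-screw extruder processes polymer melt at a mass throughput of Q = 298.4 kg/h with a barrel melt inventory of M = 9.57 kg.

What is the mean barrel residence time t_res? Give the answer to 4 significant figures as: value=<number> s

Q_s = Q / 3600 = 298.4 / 3600 = 0.0828889 kg/s
t_res = M / Q_s = 9.57 ÷ 0.0828889 = 115.456 s

value=115.5 s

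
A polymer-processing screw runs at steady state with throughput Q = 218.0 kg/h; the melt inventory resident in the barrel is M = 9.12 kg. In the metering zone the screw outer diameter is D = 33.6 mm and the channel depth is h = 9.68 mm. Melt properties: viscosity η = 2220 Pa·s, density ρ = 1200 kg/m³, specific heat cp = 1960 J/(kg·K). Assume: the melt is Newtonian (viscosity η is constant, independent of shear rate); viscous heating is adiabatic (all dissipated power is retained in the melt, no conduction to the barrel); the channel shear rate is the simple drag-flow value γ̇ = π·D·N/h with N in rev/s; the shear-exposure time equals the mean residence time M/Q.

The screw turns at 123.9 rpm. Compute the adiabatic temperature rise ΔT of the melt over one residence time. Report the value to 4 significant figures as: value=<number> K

value=72.08 K

Throughput in SI: Q_s = 218.0 kg/h ÷ 3600 s/h = 0.0605556 kg/s
t_res = M / Q_s = 9.12 ÷ 0.0605556 = 150.606 s
Geometry in metres: D = 33.6 mm → 0.0336 m, h = 9.68 mm → 0.00968 m; screw speed N = 123.9 rpm = 2.065 rev/s
γ̇ = π·D·N / h = π · 0.0336 · 2.065 / 0.00968 = 22.5182 s⁻¹
ΔT = η·γ̇²·t_res / (ρ·cp) = 2220 · (22.5182)² · 150.606 / (1200 · 1960) = 72.0816 K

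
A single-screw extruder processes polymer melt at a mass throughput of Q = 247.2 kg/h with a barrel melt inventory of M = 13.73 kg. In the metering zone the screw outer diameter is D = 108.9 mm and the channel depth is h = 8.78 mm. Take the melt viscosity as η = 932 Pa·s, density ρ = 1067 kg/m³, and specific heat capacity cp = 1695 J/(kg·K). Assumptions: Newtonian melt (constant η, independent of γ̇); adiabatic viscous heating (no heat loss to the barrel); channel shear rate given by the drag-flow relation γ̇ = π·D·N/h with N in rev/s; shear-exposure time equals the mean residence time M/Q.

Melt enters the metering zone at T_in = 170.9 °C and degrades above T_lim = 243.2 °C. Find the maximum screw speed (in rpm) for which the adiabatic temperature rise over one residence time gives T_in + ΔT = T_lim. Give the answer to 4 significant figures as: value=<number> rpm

Throughput in SI: Q_s = 247.2 kg/h ÷ 3600 s/h = 0.0686667 kg/s
Mean residence time: t_res = M/Q_s = 13.73 kg / 0.0686667 kg/s = 199.951 s
D = 108.9 mm = 0.1089 m;  h = 8.78 mm = 0.00878 m
ΔT_a = T_lim − T_in = 243.2 − 170.9 = 72.3 K
Invert ΔT = ηγ̇²t_res/(ρcp) for γ̇: γ̇_max² = ΔT_a ρ cp / (η t_res) = 72.3·1067·1695 / (932·199.951) = 701.668 s⁻²
γ̇_max = √701.668 = 26.489 s⁻¹
N_max = γ̇_max h / (πD) = 26.489·0.00878/(π·0.1089) = 0.679802 rev/s → ×60 = 40.7881 rpm

value=40.79 rpm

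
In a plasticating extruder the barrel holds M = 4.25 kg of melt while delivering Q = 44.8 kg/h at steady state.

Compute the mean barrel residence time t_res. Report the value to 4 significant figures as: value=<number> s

value=341.5 s

Throughput in SI: Q_s = 44.8 kg/h ÷ 3600 s/h = 0.0124444 kg/s
t_res = M / Q_s = 4.25 ÷ 0.0124444 = 341.518 s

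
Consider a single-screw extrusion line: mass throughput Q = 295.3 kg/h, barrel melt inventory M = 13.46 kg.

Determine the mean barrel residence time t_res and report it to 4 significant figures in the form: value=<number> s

value=164.1 s

Throughput in SI: Q_s = 295.3 kg/h ÷ 3600 s/h = 0.0820278 kg/s
Mean residence time: t_res = M/Q_s = 13.46 kg / 0.0820278 kg/s = 164.091 s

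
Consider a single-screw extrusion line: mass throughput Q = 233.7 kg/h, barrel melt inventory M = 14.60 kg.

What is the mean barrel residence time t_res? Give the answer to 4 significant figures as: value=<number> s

value=224.9 s

Q_s = Q / 3600 = 233.7 / 3600 = 0.0649167 kg/s
t_res = M / Q_s = 14.60 / 0.0649167 = 224.904 s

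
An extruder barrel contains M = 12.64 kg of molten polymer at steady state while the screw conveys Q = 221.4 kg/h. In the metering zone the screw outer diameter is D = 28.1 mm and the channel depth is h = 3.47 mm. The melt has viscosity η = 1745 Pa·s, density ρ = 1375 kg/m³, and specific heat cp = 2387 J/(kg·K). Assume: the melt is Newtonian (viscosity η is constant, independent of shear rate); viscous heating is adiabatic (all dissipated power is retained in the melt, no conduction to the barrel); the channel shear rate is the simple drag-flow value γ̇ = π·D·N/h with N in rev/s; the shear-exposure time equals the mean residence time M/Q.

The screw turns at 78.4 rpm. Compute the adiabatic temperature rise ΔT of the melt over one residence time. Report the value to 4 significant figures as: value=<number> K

value=120.8 K

Convert throughput: Q = 221.4 kg/h = 221.4/3600 = 0.0615 kg/s
t_res = M / Q_s = 12.64 / 0.0615 = 205.528 s
D = 28.1 mm = 0.0281 m;  h = 3.47 mm = 0.00347 m;  N = 78.4 rpm / 60 = 1.30667 rev/s
γ̇ = π D N / h = (π)(0.0281)(1.30667) / 0.00347 = 33.2423 s⁻¹
ΔT = η·γ̇²·t_res / (ρ·cp) = 1745 · (33.2423)² · 205.528 / (1375 · 2387) = 120.752 K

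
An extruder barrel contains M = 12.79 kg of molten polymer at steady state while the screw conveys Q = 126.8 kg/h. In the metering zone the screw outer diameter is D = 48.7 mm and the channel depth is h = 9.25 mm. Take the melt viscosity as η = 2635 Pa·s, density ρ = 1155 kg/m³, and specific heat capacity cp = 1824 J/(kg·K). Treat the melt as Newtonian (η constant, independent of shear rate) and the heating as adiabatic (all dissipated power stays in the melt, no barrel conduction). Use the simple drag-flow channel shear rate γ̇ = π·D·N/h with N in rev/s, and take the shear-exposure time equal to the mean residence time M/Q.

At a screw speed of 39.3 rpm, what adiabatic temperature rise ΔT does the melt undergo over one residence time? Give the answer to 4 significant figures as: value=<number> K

Q_s = Q / 3600 = 126.8 / 3600 = 0.0352222 kg/s
Mean residence time: t_res = M/Q_s = 12.79 kg / 0.0352222 kg/s = 363.123 s
D = 48.7 mm = 0.0487 m;  h = 9.25 mm = 0.00925 m;  N = 39.3 rpm / 60 = 0.655 rev/s
γ̇ = π D N / h = (π)(0.0487)(0.655) / 0.00925 = 10.8337 s⁻¹
ΔT = η·γ̇²·t_res / (ρ·cp) = 2635 · (10.8337)² · 363.123 / (1155 · 1824) = 53.307 K

value=53.31 K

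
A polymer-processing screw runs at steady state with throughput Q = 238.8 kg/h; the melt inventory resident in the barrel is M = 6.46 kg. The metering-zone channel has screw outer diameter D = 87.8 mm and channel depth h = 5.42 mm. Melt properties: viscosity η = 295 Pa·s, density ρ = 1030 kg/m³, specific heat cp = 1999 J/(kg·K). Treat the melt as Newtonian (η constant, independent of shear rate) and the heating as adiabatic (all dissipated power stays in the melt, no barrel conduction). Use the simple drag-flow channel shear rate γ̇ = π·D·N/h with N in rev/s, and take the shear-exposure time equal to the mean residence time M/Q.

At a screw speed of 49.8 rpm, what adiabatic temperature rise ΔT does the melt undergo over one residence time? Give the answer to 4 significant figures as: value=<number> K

Convert throughput: Q = 238.8 kg/h = 238.8/3600 = 0.0663333 kg/s
Mean residence time: t_res = M/Q_s = 6.46 kg / 0.0663333 kg/s = 97.3869 s
D = 87.8 mm = 0.0878 m;  h = 5.42 mm = 0.00542 m;  N = 49.8 rpm / 60 = 0.83 rev/s
Shear rate: γ̇ = πDN/h = π·0.0878·0.83/0.00542 = 42.2399 s⁻¹
ΔT = η·γ̇²·t_res / (ρ·cp) = 295 · (42.2399)² · 97.3869 / (1030 · 1999) = 24.8954 K

value=24.90 K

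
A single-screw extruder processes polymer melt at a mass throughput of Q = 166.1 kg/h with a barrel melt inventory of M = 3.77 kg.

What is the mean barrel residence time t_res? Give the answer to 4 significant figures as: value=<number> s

value=81.71 s

Throughput in SI: Q_s = 166.1 kg/h ÷ 3600 s/h = 0.0461389 kg/s
Mean residence time: t_res = M/Q_s = 3.77 kg / 0.0461389 kg/s = 81.7098 s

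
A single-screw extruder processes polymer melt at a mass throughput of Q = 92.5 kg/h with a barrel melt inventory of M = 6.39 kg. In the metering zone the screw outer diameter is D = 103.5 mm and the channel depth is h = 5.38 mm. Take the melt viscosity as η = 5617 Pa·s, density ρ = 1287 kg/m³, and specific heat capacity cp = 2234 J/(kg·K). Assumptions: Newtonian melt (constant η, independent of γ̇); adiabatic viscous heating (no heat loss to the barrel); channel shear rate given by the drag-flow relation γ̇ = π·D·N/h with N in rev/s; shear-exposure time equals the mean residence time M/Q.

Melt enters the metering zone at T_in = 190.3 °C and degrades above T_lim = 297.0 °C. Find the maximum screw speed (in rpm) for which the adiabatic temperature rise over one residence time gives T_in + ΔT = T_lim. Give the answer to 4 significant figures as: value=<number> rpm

Convert throughput: Q = 92.5 kg/h = 92.5/3600 = 0.0256944 kg/s
t_res = M / Q_s = 6.39 / 0.0256944 = 248.692 s
D = 103.5 mm = 0.1035 m;  h = 5.38 mm = 0.00538 m
ΔT_a = T_lim − T_in = 297.0 °C − 190.3 °C = 106.7 K
γ̇_max² = ΔT_a·ρ·cp/(η·t_res) = 106.7·1287·2234/(5617·248.692) = 219.614 s⁻²
γ̇_max = sqrt(219.614) = 14.8194 s⁻¹
N_max = γ̇_max·h / (π·D) = 14.8194 · 0.00538 / (π · 0.1035) = 0.245201 rev/s = 14.7121 rpm

value=14.71 rpm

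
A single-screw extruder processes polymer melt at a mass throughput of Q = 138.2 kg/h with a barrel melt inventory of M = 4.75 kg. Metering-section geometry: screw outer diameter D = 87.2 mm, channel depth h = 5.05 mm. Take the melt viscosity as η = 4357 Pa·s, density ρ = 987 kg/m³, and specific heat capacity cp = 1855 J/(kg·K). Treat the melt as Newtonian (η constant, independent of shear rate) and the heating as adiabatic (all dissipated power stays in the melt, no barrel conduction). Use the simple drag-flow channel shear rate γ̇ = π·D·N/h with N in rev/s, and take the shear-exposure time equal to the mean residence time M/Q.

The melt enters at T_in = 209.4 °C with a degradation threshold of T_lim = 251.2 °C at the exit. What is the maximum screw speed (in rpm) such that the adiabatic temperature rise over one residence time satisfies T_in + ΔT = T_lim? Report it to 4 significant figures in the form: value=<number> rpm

value=13.18 rpm

Throughput in SI: Q_s = 138.2 kg/h ÷ 3600 s/h = 0.0383889 kg/s
Mean residence time: t_res = M/Q_s = 4.75 kg / 0.0383889 kg/s = 123.734 s
D = 87.2 mm = 0.0872 m;  h = 5.05 mm = 0.00505 m
Allowable rise: ΔT_a = T_lim − T_in = 251.2 − 209.4 = 41.8 K
Invert ΔT = ηγ̇²t_res/(ρcp) for γ̇: γ̇_max² = ΔT_a ρ cp / (η t_res) = 41.8·987·1855 / (4357·123.734) = 141.959 s⁻²
Take the square root: γ̇_max = √(141.959) = 11.9146 s⁻¹
N_max = γ̇_max·h / (π·D) = 11.9146 · 0.00505 / (π · 0.0872) = 0.219637 rev/s = 13.1782 rpm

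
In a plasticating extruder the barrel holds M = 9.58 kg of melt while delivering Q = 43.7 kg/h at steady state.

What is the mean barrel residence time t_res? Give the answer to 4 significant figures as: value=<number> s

Throughput in SI: Q_s = 43.7 kg/h ÷ 3600 s/h = 0.0121389 kg/s
t_res = M / Q_s = 9.58 ÷ 0.0121389 = 789.199 s

value=789.2 s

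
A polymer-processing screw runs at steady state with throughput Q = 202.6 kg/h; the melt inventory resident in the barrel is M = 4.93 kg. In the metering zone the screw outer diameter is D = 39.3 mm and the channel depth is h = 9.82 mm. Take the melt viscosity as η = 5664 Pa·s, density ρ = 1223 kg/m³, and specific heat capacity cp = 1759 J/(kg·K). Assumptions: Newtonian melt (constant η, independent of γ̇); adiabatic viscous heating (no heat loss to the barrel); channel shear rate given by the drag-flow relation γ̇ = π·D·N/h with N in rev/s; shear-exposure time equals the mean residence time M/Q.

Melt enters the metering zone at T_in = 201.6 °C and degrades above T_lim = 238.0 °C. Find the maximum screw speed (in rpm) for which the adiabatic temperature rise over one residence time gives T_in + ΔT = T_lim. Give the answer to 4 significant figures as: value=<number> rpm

value=59.95 rpm

Throughput in SI: Q_s = 202.6 kg/h ÷ 3600 s/h = 0.0562778 kg/s
t_res = M / Q_s = 4.93 ÷ 0.0562778 = 87.6012 s
D = 39.3 mm = 0.0393 m;  h = 9.82 mm = 0.00982 m
Allowable rise: ΔT_a = T_lim − T_in = 238.0 − 201.6 = 36.4 K
γ̇_max² = ΔT_a·ρ·cp/(η·t_res) = 36.4·1223·1759/(5664·87.6012) = 157.819 s⁻²
Take the square root: γ̇_max = √(157.819) = 12.5626 s⁻¹
Solve γ̇ = πDN/h for N: N_max = γ̇_max·h/(π·D) = 12.5626 × 0.00982 / (π × 0.0393) = 0.999193 rev/s = 59.9516 rpm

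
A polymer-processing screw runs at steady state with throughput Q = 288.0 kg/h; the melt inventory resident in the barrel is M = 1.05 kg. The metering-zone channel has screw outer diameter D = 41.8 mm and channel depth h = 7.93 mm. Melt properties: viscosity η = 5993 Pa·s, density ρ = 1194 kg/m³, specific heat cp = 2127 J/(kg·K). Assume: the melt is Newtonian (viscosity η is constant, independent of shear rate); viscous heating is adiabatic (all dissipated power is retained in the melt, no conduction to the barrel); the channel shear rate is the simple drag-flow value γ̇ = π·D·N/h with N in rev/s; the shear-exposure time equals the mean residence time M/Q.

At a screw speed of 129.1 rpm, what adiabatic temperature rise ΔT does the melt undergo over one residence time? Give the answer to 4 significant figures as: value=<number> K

Throughput in SI: Q_s = 288.0 kg/h ÷ 3600 s/h = 0.08 kg/s
t_res = M / Q_s = 1.05 ÷ 0.08 = 13.125 s
D = 41.8 mm = 0.0418 m;  h = 7.93 mm = 0.00793 m;  N = 129.1 rpm / 60 = 2.15167 rev/s
γ̇ = π D N / h = (π)(0.0418)(2.15167) / 0.00793 = 35.631 s⁻¹
ΔT = η·γ̇²·t_res/(ρ·cp) = [5993 × 35.631² × 13.125] / [1194 × 2127] = 39.3213 K

value=39.32 K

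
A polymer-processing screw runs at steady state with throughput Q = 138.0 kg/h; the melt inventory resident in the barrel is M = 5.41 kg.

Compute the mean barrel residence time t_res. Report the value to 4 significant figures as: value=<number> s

value=141.1 s

Throughput in SI: Q_s = 138.0 kg/h ÷ 3600 s/h = 0.0383333 kg/s
t_res = M / Q_s = 5.41 / 0.0383333 = 141.13 s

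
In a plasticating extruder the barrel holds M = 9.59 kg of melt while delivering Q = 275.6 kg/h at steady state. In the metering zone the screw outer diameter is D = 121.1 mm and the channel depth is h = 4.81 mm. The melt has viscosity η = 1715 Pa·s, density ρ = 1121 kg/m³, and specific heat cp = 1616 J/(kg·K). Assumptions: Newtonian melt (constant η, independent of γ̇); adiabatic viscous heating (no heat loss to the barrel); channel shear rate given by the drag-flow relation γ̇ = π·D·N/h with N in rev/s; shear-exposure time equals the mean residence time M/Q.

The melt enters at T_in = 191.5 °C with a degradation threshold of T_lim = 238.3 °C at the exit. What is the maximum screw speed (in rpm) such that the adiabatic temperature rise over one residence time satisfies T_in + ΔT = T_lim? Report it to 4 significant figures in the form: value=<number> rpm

Q_s = Q / 3600 = 275.6 / 3600 = 0.0765556 kg/s
t_res = M / Q_s = 9.59 / 0.0765556 = 125.269 s
Convert to metres: D = 0.1211 m, h = 0.00481 m
ΔT_a = T_lim − T_in = 238.3 − 191.5 = 46.8 K
γ̇_max² = ΔT_a·ρ·cp/(η·t_res) = 46.8·1121·1616/(1715·125.269) = 394.627 s⁻²
γ̇_max = √394.627 = 19.8652 s⁻¹
Solve γ̇ = πDN/h for N: N_max = γ̇_max·h/(π·D) = 19.8652 × 0.00481 / (π × 0.1211) = 0.251157 rev/s = 15.0694 rpm

value=15.07 rpm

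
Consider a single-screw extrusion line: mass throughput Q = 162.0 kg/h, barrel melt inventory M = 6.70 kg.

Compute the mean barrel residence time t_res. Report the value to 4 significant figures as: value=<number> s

Throughput in SI: Q_s = 162.0 kg/h ÷ 3600 s/h = 0.045 kg/s
Mean residence time: t_res = M/Q_s = 6.70 kg / 0.045 kg/s = 148.889 s

value=148.9 s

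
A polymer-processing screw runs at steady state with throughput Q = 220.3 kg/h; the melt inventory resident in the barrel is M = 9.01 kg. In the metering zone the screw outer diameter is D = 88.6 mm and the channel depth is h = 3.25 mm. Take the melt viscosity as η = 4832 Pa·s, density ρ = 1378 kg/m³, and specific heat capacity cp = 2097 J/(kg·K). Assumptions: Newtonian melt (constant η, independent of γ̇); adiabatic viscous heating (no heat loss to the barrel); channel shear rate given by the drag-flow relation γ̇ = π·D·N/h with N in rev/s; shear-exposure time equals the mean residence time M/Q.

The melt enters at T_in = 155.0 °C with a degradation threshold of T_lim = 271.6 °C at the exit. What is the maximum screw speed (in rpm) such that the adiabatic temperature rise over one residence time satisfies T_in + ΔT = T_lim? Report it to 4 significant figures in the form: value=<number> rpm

value=15.25 rpm

Convert throughput: Q = 220.3 kg/h = 220.3/3600 = 0.0611944 kg/s
t_res = M / Q_s = 9.01 ÷ 0.0611944 = 147.236 s
Convert to metres: D = 0.0886 m, h = 0.00325 m
ΔT_a = T_lim − T_in = 271.6 − 155.0 = 116.6 K
γ̇_max² = ΔT_a·ρ·cp / (η·t_res) = [116.6 × 1378 × 2097] / [4832 × 147.236] = 473.594 s⁻²
γ̇_max = sqrt(473.594) = 21.7622 s⁻¹
Solve γ̇ = πDN/h for N: N_max = γ̇_max·h/(π·D) = 21.7622 × 0.00325 / (π × 0.0886) = 0.254099 rev/s = 15.2459 rpm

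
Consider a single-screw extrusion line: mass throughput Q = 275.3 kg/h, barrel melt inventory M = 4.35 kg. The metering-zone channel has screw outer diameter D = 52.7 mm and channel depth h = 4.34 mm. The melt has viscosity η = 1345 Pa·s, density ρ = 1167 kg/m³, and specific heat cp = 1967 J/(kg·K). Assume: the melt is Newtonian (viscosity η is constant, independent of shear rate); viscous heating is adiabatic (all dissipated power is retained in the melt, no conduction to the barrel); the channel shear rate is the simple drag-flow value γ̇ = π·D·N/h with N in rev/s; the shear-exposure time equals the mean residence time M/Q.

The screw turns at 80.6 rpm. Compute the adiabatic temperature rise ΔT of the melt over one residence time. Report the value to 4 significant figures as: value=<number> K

Convert throughput: Q = 275.3 kg/h = 275.3/3600 = 0.0764722 kg/s
t_res = M / Q_s = 4.35 / 0.0764722 = 56.8834 s
D = 52.7 mm = 0.0527 m;  h = 4.34 mm = 0.00434 m;  N = 80.6 rpm / 60 = 1.34333 rev/s
Shear rate: γ̇ = πDN/h = π·0.0527·1.34333/0.00434 = 51.2454 s⁻¹
ΔT = η·γ̇²·t_res/(ρ·cp) = [1345 × 51.2454² × 56.8834] / [1167 × 1967] = 87.5269 K

value=87.53 K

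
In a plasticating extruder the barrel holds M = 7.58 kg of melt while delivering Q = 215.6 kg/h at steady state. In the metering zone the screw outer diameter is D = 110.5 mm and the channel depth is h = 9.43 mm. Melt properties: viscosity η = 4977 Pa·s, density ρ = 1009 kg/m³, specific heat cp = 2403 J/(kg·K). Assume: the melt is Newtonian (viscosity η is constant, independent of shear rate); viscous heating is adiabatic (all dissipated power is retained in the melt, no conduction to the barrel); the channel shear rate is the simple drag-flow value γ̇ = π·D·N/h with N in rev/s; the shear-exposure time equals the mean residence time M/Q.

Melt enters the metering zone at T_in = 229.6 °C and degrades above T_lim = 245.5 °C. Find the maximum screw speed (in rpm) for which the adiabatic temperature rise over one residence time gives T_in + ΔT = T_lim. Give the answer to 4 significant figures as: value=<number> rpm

value=12.75 rpm

Throughput in SI: Q_s = 215.6 kg/h ÷ 3600 s/h = 0.0598889 kg/s
t_res = M / Q_s = 7.58 / 0.0598889 = 126.568 s
Convert to metres: D = 0.1105 m, h = 0.00943 m
ΔT_a = T_lim − T_in = 245.5 − 229.6 = 15.9 K
γ̇_max² = ΔT_a·ρ·cp/(η·t_res) = 15.9·1009·2403/(4977·126.568) = 61.2 s⁻²
γ̇_max = sqrt(61.2) = 7.82304 s⁻¹
N_max = γ̇_max·h / (π·D) = 7.82304 · 0.00943 / (π · 0.1105) = 0.212508 rev/s = 12.7505 rpm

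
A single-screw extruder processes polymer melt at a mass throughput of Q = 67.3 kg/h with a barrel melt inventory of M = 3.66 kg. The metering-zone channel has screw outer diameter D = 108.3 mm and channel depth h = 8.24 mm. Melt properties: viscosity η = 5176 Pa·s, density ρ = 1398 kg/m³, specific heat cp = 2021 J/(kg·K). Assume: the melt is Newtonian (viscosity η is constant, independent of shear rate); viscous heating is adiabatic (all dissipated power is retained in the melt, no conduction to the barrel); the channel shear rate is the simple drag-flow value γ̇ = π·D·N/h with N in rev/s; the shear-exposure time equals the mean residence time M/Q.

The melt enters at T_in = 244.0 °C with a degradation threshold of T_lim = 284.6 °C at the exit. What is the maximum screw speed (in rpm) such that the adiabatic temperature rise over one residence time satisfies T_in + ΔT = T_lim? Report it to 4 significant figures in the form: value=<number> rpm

value=15.46 rpm

Convert throughput: Q = 67.3 kg/h = 67.3/3600 = 0.0186944 kg/s
t_res = M / Q_s = 3.66 / 0.0186944 = 195.78 s
Convert to metres: D = 0.1083 m, h = 0.00824 m
ΔT_a = T_lim − T_in = 284.6 − 244.0 = 40.6 K
γ̇_max² = ΔT_a·ρ·cp/(η·t_res) = 40.6·1398·2021/(5176·195.78) = 113.197 s⁻²
γ̇_max = sqrt(113.197) = 10.6394 s⁻¹
N_max = γ̇_max·h / (π·D) = 10.6394 · 0.00824 / (π · 0.1083) = 0.257672 rev/s = 15.4603 rpm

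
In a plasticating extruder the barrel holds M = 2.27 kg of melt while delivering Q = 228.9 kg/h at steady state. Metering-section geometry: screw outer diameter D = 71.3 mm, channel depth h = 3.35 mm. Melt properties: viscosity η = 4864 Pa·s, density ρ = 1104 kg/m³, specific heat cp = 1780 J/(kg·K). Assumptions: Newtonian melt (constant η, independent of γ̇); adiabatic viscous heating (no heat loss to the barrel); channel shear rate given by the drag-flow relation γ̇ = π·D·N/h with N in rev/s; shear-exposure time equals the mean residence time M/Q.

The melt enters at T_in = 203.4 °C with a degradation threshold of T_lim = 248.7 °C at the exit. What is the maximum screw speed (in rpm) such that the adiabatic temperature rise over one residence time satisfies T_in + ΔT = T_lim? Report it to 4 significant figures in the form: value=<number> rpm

value=20.32 rpm

Throughput in SI: Q_s = 228.9 kg/h ÷ 3600 s/h = 0.0635833 kg/s
t_res = M / Q_s = 2.27 / 0.0635833 = 35.7012 s
Convert to metres: D = 0.0713 m, h = 0.00335 m
ΔT_a = T_lim − T_in = 248.7 − 203.4 = 45.3 K
γ̇_max² = ΔT_a·ρ·cp/(η·t_res) = 45.3·1104·1780/(4864·35.7012) = 512.638 s⁻²
γ̇_max = sqrt(512.638) = 22.6415 s⁻¹
N_max = γ̇_max·h / (π·D) = 22.6415 · 0.00335 / (π · 0.0713) = 0.338619 rev/s = 20.3171 rpm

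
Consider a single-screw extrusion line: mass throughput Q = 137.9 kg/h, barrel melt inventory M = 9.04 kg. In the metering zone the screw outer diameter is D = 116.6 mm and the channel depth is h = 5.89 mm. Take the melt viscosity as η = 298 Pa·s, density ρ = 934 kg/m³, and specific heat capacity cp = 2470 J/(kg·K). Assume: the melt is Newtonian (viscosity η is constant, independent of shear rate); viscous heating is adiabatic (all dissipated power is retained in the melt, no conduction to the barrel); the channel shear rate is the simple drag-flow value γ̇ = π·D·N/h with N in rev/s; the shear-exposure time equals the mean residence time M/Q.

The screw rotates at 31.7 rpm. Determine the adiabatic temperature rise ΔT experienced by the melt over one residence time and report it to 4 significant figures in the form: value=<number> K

value=32.91 K

Throughput in SI: Q_s = 137.9 kg/h ÷ 3600 s/h = 0.0383056 kg/s
Mean residence time: t_res = M/Q_s = 9.04 kg / 0.0383056 kg/s = 235.997 s
Convert to SI: D = 0.1166 m, h = 0.00589 m, N = 31.7/60 = 0.528333 rev/s
Shear rate: γ̇ = πDN/h = π·0.1166·0.528333/0.00589 = 32.858 s⁻¹
ΔT = η·γ̇²·t_res/(ρ·cp) = [298 × 32.858² × 235.997] / [934 × 2470] = 32.9125 K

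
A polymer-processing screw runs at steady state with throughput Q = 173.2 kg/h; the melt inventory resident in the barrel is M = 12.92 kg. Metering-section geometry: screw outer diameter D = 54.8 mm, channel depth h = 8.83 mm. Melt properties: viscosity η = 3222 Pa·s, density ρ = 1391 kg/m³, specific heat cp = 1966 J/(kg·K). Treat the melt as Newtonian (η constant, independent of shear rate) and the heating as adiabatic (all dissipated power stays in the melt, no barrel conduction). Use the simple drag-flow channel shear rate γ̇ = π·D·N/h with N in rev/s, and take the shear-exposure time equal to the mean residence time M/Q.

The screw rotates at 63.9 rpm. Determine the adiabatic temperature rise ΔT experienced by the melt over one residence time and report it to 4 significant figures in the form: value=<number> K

Convert throughput: Q = 173.2 kg/h = 173.2/3600 = 0.0481111 kg/s
t_res = M / Q_s = 12.92 ÷ 0.0481111 = 268.545 s
Convert to SI: D = 0.0548 m, h = 0.00883 m, N = 63.9/60 = 1.065 rev/s
γ̇ = π D N / h = (π)(0.0548)(1.065) / 0.00883 = 20.7644 s⁻¹
ΔT = η·γ̇²·t_res/(ρ·cp) = [3222 × 20.7644² × 268.545] / [1391 × 1966] = 136.418 K

value=136.4 K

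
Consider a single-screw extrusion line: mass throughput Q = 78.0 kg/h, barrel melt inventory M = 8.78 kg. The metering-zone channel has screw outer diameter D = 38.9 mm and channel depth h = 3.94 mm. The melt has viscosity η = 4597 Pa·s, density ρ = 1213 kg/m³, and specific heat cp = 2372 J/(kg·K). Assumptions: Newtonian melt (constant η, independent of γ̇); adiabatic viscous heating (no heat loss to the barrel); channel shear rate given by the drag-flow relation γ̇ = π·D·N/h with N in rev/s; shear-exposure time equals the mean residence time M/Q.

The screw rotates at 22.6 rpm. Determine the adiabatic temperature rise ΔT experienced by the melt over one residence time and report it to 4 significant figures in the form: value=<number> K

value=88.37 K

Q_s = Q / 3600 = 78.0 / 3600 = 0.0216667 kg/s
t_res = M / Q_s = 8.78 / 0.0216667 = 405.231 s
Geometry in metres: D = 38.9 mm → 0.0389 m, h = 3.94 mm → 0.00394 m; screw speed N = 22.6 rpm = 0.376667 rev/s
Shear rate: γ̇ = πDN/h = π·0.0389·0.376667/0.00394 = 11.6832 s⁻¹
ΔT = η·γ̇²·t_res / (ρ·cp) = 4597 · (11.6832)² · 405.231 / (1213 · 2372) = 88.3736 K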